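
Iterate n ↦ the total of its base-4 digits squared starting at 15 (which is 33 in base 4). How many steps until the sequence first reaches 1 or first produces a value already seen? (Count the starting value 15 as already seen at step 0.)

5

15 = (3,3)_4 → 18
18 = (1,0,2)_4 → 5
5 = (1,1)_4 → 2
2 = (2)_4 → 4
4 = (1,0)_4 → 1  — reached 1.
That took 5 steps.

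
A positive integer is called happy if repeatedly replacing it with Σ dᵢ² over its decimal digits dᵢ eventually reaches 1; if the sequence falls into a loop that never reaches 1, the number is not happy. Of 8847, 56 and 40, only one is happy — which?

8847

8847: 8847 → 193 → 91 → 82 → 68 → 100 → 1  — reaches 1 (happy)
56: 56 → 61 → 37 → 58 → 89 → 145 → 42 → 20 → 4 → 16 → 37  — repeats 37 (not happy)
40: 40 → 16 → 37 → 58 → 89 → 145 → 42 → 20 → 4 → 16  — repeats 16 (not happy)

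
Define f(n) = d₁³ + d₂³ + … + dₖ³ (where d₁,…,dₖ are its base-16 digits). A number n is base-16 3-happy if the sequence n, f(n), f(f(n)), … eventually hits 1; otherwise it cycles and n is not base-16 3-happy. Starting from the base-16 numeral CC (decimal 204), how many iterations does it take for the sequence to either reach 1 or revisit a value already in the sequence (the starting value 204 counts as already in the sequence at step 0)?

204 = (12,12)_16 → 12³ + 12³ = 1728 + 1728 = 3456
3456 = (13,8,0)_16 → 13³ + 8³ + 0³ = 2197 + 512 + 0 = 2709
2709 = (10,9,5)_16 → 10³ + 9³ + 5³ = 1000 + 729 + 125 = 1854
1854 = (7,3,14)_16 → 7³ + 3³ + 14³ = 343 + 27 + 2744 = 3114
3114 = (12,2,10)_16 → 12³ + 2³ + 10³ = 1728 + 8 + 1000 = 2736
2736 = (10,11,0)_16 → 10³ + 11³ + 0³ = 1000 + 1331 + 0 = 2331
2331 = (9,1,11)_16 → 9³ + 1³ + 11³ = 729 + 1 + 1331 = 2061
2061 = (8,0,13)_16 → 8³ + 0³ + 13³ = 512 + 0 + 2197 = 2709  — 2709 repeats.
That took 8 steps.

8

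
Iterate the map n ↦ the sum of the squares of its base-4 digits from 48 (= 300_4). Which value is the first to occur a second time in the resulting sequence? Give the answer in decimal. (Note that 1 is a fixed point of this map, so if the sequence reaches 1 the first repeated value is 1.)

1

48 = (3,0,0)_4 → 9
9 = (2,1)_4 → 5
5 = (1,1)_4 → 2
2 = (2)_4 → 4
4 = (1,0)_4 → 1  — reached the fixed point 1.
1 → 1, so 1 is the first repeated value.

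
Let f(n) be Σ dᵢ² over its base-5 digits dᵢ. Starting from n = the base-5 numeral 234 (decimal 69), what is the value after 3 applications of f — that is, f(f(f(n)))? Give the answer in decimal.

69 = (2,3,4)_5 → 2² + 3² + 4² = 29
29 = (1,0,4)_5 → 1² + 0² + 4² = 17
17 = (3,2)_5 → 3² + 2² = 13

13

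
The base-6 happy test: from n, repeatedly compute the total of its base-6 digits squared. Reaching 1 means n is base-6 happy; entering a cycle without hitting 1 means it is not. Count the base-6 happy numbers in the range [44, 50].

44: 44 → 6 → 1  (reaches 1)
45: 45 → 11 → 26 → 20 → 13 → 5 → 25 → 17 → 29 → 41 → 26  (repeats 26)
46: 46 → 18 → 9 → 10 → 17 → 29 → 41 → 26 → 20 → 13 → 5 → 25 → 17  (repeats 17)
47: 47 → 27 → 25 → 17 → 29 → 41 → 26 → 20 → 13 → 5 → 25  (repeats 25)
48: 48 → 5 → 25 → 17 → 29 → 41 → 26 → 20 → 13 → 5  (repeats 5)
49: 49 → 6 → 1  (reaches 1)
50: 50 → 9 → 10 → 17 → 29 → 41 → 26 → 20 → 13 → 5 → 25 → 17  (repeats 17)
base-6 happy: 44, 49

2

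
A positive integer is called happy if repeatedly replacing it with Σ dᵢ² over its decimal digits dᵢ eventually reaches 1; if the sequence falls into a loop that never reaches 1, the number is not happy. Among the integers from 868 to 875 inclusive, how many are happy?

868: 868 → 164 → 53 → 34 → 25 → 29 → 85 → 89 → 145 → 42 → 20 → 4 → 16 → 37 → 58 → 89  — not happy
869: 869 → 181 → 66 → 72 → 53 → 34 → 25 → 29 → 85 → 89 → 145 → 42 → 20 → 4 → 16 → 37 → 58 → 89  — not happy
870: 870 → 113 → 11 → 2 → 4 → 16 → 37 → 58 → 89 → 145 → 42 → 20 → 4  — not happy
871: 871 → 114 → 18 → 65 → 61 → 37 → 58 → 89 → 145 → 42 → 20 → 4 → 16 → 37  — not happy
872: 872 → 117 → 51 → 26 → 40 → 16 → 37 → 58 → 89 → 145 → 42 → 20 → 4 → 16  — not happy
873: 873 → 122 → 9 → 81 → 65 → 61 → 37 → 58 → 89 → 145 → 42 → 20 → 4 → 16 → 37  — not happy
874: 874 → 129 → 86 → 100 → 1  — happy
875: 875 → 138 → 74 → 65 → 61 → 37 → 58 → 89 → 145 → 42 → 20 → 4 → 16 → 37  — not happy
happy: 874

1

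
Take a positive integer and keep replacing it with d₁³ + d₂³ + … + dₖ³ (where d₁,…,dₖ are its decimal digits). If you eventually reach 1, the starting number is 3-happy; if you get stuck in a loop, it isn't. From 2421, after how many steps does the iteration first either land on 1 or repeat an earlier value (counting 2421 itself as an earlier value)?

2421 → 2³ + 4³ + 2³ + 1³ = 81
81 → 8³ + 1³ = 513
513 → 5³ + 1³ + 3³ = 153
153 → 1³ + 5³ + 3³ = 153  — 153 repeats.
That took 4 steps.

4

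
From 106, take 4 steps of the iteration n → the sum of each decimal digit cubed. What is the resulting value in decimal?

217

106 → 1³ + 0³ + 6³ = 1 + 0 + 216 = 217
217 → 2³ + 1³ + 7³ = 8 + 1 + 343 = 352
352 → 3³ + 5³ + 2³ = 27 + 125 + 8 = 160
160 → 1³ + 6³ + 0³ = 1 + 216 + 0 = 217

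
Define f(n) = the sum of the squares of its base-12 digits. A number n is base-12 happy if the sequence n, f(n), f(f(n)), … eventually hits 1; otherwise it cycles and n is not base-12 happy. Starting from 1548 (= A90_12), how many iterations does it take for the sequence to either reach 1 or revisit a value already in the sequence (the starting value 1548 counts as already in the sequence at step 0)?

1548 = (10,9,0)_12 → 10² + 9² + 0² = 181
181 = (1,3,1)_12 → 1² + 3² + 1² = 11
11 = (11)_12 → 11² = 121
121 = (10,1)_12 → 10² + 1² = 101
101 = (8,5)_12 → 8² + 5² = 89
89 = (7,5)_12 → 7² + 5² = 74
74 = (6,2)_12 → 6² + 2² = 40
40 = (3,4)_12 → 3² + 4² = 25
25 = (2,1)_12 → 2² + 1² = 5
5 = (5)_12 → 5² = 25  — 25 repeats.
That took 10 steps.

10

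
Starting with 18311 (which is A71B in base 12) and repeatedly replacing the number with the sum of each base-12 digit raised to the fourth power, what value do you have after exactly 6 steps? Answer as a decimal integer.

18311 = (10,7,1,11)_12 → 27043
27043 = (1,3,7,9,7)_12 → 11445
11445 = (6,7,5,9)_12 → 10883
10883 = (6,3,6,11)_12 → 17314
17314 = (10,0,2,10)_12 → 20016
20016 = (11,7,0,0)_12 → 17042

17042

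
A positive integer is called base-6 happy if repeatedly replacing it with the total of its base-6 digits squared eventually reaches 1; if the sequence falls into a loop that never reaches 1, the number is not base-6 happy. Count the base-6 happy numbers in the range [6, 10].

1

6: 6 → 1  — base-6 happy
7: 7 → 2 → 4 → 16 → 20 → 13 → 5 → 25 → 17 → 29 → 41 → 26 → 20  — not base-6 happy
8: 8 → 5 → 25 → 17 → 29 → 41 → 26 → 20 → 13 → 5  — not base-6 happy
9: 9 → 10 → 17 → 29 → 41 → 26 → 20 → 13 → 5 → 25 → 17  — not base-6 happy
10: 10 → 17 → 29 → 41 → 26 → 20 → 13 → 5 → 25 → 17  — not base-6 happy
base-6 happy: 6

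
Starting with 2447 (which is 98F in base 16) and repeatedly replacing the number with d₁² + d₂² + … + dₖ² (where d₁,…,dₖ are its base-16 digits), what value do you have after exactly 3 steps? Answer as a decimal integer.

2447 = (9,8,15)_16 → 370
370 = (1,7,2)_16 → 54
54 = (3,6)_16 → 45

45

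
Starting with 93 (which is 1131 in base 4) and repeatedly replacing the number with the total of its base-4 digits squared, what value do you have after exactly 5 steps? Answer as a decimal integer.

4

93 = (1,1,3,1)_4 → 12
12 = (3,0)_4 → 9
9 = (2,1)_4 → 5
5 = (1,1)_4 → 2
2 = (2)_4 → 4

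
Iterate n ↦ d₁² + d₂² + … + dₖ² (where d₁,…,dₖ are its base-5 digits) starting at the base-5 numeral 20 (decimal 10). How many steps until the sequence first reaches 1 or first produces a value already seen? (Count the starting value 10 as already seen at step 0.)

3

10 = (2,0)_5 → 2² + 0² = 4
4 = (4)_5 → 4² = 16
16 = (3,1)_5 → 3² + 1² = 10  — 10 repeats.
That took 3 steps.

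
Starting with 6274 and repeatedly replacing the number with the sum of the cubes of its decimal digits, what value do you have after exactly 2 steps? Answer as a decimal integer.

244

6274 → 631
631 → 244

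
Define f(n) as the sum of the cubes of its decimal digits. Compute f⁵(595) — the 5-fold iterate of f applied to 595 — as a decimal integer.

595 → 5³ + 9³ + 5³ = 125 + 729 + 125 = 979
979 → 9³ + 7³ + 9³ = 729 + 343 + 729 = 1801
1801 → 1³ + 8³ + 0³ + 1³ = 1 + 512 + 0 + 1 = 514
514 → 5³ + 1³ + 4³ = 125 + 1 + 64 = 190
190 → 1³ + 9³ + 0³ = 1 + 729 + 0 = 730

730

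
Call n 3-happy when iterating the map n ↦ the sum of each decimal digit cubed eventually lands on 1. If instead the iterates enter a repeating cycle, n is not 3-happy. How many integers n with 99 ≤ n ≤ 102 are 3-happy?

99: 99 → 1458 → 702 → 351 → 153 → 153  (repeats 153)
100: 100 → 1  (reaches 1)
101: 101 → 2 → 8 → 512 → 134 → 92 → 737 → 713 → 371 → 371  (repeats 371)
102: 102 → 9 → 729 → 1080 → 513 → 153 → 153  (repeats 153)
3-happy: 100

1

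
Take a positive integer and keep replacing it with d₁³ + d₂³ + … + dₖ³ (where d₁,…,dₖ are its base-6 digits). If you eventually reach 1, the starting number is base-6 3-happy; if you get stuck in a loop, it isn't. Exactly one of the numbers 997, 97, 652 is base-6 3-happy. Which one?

997: 997 → 156 → 72 → 8 → 9 → 28 → 128 → 62 → 73 → 9  — repeats 9 (not base-6 3-happy)
97: 97 → 73 → 9 → 28 → 128 → 62 → 73  — repeats 73 (not base-6 3-happy)
652: 652 → 91 → 36 → 1  — reaches 1 (base-6 3-happy)

652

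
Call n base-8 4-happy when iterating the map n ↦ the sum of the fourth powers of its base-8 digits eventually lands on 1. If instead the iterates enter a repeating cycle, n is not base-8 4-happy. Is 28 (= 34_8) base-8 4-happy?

not base-8 4-happy

28 = (3,4)_8 → 3⁴ + 4⁴ = 337
337 = (5,2,1)_8 → 5⁴ + 2⁴ + 1⁴ = 642
642 = (1,2,0,2)_8 → 1⁴ + 2⁴ + 0⁴ + 2⁴ = 33
33 = (4,1)_8 → 4⁴ + 1⁴ = 257
257 = (4,0,1)_8 → 4⁴ + 0⁴ + 1⁴ = 257  — 257 already seen; the sequence cycles without reaching 1.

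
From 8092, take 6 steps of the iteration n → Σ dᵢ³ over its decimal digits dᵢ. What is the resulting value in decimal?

250

8092 → 8³ + 0³ + 9³ + 2³ = 1249
1249 → 1³ + 2³ + 4³ + 9³ = 802
802 → 8³ + 0³ + 2³ = 520
520 → 5³ + 2³ + 0³ = 133
133 → 1³ + 3³ + 3³ = 55
55 → 5³ + 5³ = 250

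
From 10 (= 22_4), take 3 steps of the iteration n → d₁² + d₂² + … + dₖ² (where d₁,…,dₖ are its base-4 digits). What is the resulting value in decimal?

10 = (2,2)_4 → 2² + 2² = 8
8 = (2,0)_4 → 2² + 0² = 4
4 = (1,0)_4 → 1² + 0² = 1

1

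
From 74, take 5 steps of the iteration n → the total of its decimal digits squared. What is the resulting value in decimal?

74 → 7² + 4² = 65
65 → 6² + 5² = 61
61 → 6² + 1² = 37
37 → 3² + 7² = 58
58 → 5² + 8² = 89

89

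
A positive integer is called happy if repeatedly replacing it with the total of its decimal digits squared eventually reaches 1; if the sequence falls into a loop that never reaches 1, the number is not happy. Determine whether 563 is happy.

happy

563 → 5² + 6² + 3² = 25 + 36 + 9 = 70
70 → 7² + 0² = 49 + 0 = 49
49 → 4² + 9² = 16 + 81 = 97
97 → 9² + 7² = 81 + 49 = 130
130 → 1² + 3² + 0² = 1 + 9 + 0 = 10
10 → 1² + 0² = 1 + 0 = 1  — reached 1.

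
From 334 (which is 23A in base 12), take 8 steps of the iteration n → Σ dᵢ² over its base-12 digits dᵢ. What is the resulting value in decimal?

334 = (2,3,10)_12 → 2² + 3² + 10² = 113
113 = (9,5)_12 → 9² + 5² = 106
106 = (8,10)_12 → 8² + 10² = 164
164 = (1,1,8)_12 → 1² + 1² + 8² = 66
66 = (5,6)_12 → 5² + 6² = 61
61 = (5,1)_12 → 5² + 1² = 26
26 = (2,2)_12 → 2² + 2² = 8
8 = (8)_12 → 8² = 64

64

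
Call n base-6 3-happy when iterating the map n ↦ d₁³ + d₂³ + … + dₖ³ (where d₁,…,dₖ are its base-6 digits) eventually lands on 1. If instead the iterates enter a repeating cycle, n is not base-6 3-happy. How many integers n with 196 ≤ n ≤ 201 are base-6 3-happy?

4

196: 196 → 197 → 258 → 3 → 27 → 91 → 36 → 1  — base-6 3-happy
197: 197 → 258 → 3 → 27 → 91 → 36 → 1  — base-6 3-happy
198: 198 → 152 → 73 → 9 → 28 → 128 → 62 → 73  — not base-6 3-happy
199: 199 → 153 → 92 → 43 → 3 → 27 → 91 → 36 → 1  — base-6 3-happy
200: 200 → 160 → 136 → 155 → 190 → 190  — not base-6 3-happy
201: 201 → 179 → 314 → 81 → 36 → 1  — base-6 3-happy
base-6 3-happy: 196, 197, 199, 201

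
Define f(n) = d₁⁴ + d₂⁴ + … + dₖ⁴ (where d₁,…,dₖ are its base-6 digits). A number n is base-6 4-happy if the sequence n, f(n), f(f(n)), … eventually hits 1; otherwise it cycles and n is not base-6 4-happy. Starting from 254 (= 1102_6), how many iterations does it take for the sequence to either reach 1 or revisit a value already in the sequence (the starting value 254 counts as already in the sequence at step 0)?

13

254 = (1,1,0,2)_6 → 1⁴ + 1⁴ + 0⁴ + 2⁴ = 1 + 1 + 0 + 16 = 18
18 = (3,0)_6 → 3⁴ + 0⁴ = 81 + 0 = 81
81 = (2,1,3)_6 → 2⁴ + 1⁴ + 3⁴ = 16 + 1 + 81 = 98
98 = (2,4,2)_6 → 2⁴ + 4⁴ + 2⁴ = 16 + 256 + 16 = 288
288 = (1,2,0,0)_6 → 1⁴ + 2⁴ + 0⁴ + 0⁴ = 1 + 16 + 0 + 0 = 17
17 = (2,5)_6 → 2⁴ + 5⁴ = 16 + 625 = 641
641 = (2,5,4,5)_6 → 2⁴ + 5⁴ + 4⁴ + 5⁴ = 16 + 625 + 256 + 625 = 1522
1522 = (1,1,0,1,4)_6 → 1⁴ + 1⁴ + 0⁴ + 1⁴ + 4⁴ = 1 + 1 + 0 + 1 + 256 = 259
259 = (1,1,1,1)_6 → 1⁴ + 1⁴ + 1⁴ + 1⁴ = 1 + 1 + 1 + 1 = 4
4 = (4)_6 → 4⁴ = 256
256 = (1,1,0,4)_6 → 1⁴ + 1⁴ + 0⁴ + 4⁴ = 1 + 1 + 0 + 256 = 258
258 = (1,1,1,0)_6 → 1⁴ + 1⁴ + 1⁴ + 0⁴ = 1 + 1 + 1 + 0 = 3
3 = (3)_6 → 3⁴ = 81  — 81 repeats.
That took 13 steps.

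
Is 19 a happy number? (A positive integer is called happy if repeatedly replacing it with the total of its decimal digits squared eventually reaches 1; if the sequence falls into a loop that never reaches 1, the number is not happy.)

19 → 1² + 9² = 1 + 81 = 82
82 → 8² + 2² = 64 + 4 = 68
68 → 6² + 8² = 36 + 64 = 100
100 → 1² + 0² + 0² = 1 + 0 + 0 = 1  — reached 1.

happy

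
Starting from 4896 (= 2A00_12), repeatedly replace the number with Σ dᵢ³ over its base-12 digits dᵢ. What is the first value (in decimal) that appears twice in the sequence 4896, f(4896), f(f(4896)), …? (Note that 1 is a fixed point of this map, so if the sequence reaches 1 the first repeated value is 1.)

4896 = (2,10,0,0)_12 → 2³ + 10³ + 0³ + 0³ = 1008
1008 = (7,0,0)_12 → 7³ + 0³ + 0³ = 343
343 = (2,4,7)_12 → 2³ + 4³ + 7³ = 415
415 = (2,10,7)_12 → 2³ + 10³ + 7³ = 1351
1351 = (9,4,7)_12 → 9³ + 4³ + 7³ = 1136
1136 = (7,10,8)_12 → 7³ + 10³ + 8³ = 1855
1855 = (1,0,10,7)_12 → 1³ + 0³ + 10³ + 7³ = 1344
1344 = (9,4,0)_12 → 9³ + 4³ + 0³ = 793
793 = (5,6,1)_12 → 5³ + 6³ + 1³ = 342
342 = (2,4,6)_12 → 2³ + 4³ + 6³ = 288
288 = (2,0,0)_12 → 2³ + 0³ + 0³ = 8
8 = (8)_12 → 8³ = 512
512 = (3,6,8)_12 → 3³ + 6³ + 8³ = 755
755 = (5,2,11)_12 → 5³ + 2³ + 11³ = 1464
1464 = (10,2,0)_12 → 10³ + 2³ + 0³ = 1008  — 1008 already appeared earlier.

1008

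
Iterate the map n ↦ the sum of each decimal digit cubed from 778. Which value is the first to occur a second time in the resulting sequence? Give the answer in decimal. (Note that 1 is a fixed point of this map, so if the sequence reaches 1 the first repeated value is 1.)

778 → 7³ + 7³ + 8³ = 1198
1198 → 1³ + 1³ + 9³ + 8³ = 1243
1243 → 1³ + 2³ + 4³ + 3³ = 100
100 → 1³ + 0³ + 0³ = 1  — reached the fixed point 1.
1 → 1, so 1 is the first repeated value.

1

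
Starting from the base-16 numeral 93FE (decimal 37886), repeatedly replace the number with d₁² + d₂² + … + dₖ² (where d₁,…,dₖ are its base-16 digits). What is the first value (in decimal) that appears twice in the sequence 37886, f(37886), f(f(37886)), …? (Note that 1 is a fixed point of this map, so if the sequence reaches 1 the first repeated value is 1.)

181

37886 = (9,3,15,14)_16 → 9² + 3² + 15² + 14² = 511
511 = (1,15,15)_16 → 1² + 15² + 15² = 451
451 = (1,12,3)_16 → 1² + 12² + 3² = 154
154 = (9,10)_16 → 9² + 10² = 181
181 = (11,5)_16 → 11² + 5² = 146
146 = (9,2)_16 → 9² + 2² = 85
85 = (5,5)_16 → 5² + 5² = 50
50 = (3,2)_16 → 3² + 2² = 13
13 = (13)_16 → 13² = 169
169 = (10,9)_16 → 10² + 9² = 181  — 181 already appeared earlier.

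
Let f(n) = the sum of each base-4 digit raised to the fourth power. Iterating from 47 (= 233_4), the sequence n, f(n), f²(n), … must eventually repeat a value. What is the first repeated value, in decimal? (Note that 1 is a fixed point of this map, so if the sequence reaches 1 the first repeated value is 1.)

47 = (2,3,3)_4 → 2⁴ + 3⁴ + 3⁴ = 16 + 81 + 81 = 178
178 = (2,3,0,2)_4 → 2⁴ + 3⁴ + 0⁴ + 2⁴ = 16 + 81 + 0 + 16 = 113
113 = (1,3,0,1)_4 → 1⁴ + 3⁴ + 0⁴ + 1⁴ = 1 + 81 + 0 + 1 = 83
83 = (1,1,0,3)_4 → 1⁴ + 1⁴ + 0⁴ + 3⁴ = 1 + 1 + 0 + 81 = 83  — 83 already appeared earlier.

83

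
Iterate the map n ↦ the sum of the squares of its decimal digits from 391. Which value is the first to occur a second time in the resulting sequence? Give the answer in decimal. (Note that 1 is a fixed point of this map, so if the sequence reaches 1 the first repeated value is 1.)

391 → 3² + 9² + 1² = 91
91 → 9² + 1² = 82
82 → 8² + 2² = 68
68 → 6² + 8² = 100
100 → 1² + 0² + 0² = 1  — reached the fixed point 1.
1 → 1, so 1 is the first repeated value.

1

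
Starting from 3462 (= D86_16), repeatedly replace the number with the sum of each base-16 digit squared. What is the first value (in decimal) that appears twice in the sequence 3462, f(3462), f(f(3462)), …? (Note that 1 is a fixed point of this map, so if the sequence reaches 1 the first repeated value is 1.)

169

3462 = (13,8,6)_16 → 13² + 8² + 6² = 169 + 64 + 36 = 269
269 = (1,0,13)_16 → 1² + 0² + 13² = 1 + 0 + 169 = 170
170 = (10,10)_16 → 10² + 10² = 100 + 100 = 200
200 = (12,8)_16 → 12² + 8² = 144 + 64 = 208
208 = (13,0)_16 → 13² + 0² = 169 + 0 = 169
169 = (10,9)_16 → 10² + 9² = 100 + 81 = 181
181 = (11,5)_16 → 11² + 5² = 121 + 25 = 146
146 = (9,2)_16 → 9² + 2² = 81 + 4 = 85
85 = (5,5)_16 → 5² + 5² = 25 + 25 = 50
50 = (3,2)_16 → 3² + 2² = 9 + 4 = 13
13 = (13)_16 → 13² = 169  — 169 already appeared earlier.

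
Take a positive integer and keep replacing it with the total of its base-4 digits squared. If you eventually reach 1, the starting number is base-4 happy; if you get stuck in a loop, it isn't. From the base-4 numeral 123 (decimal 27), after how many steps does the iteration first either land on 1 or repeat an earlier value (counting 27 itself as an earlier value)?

27 = (1,2,3)_4 → 1² + 2² + 3² = 14
14 = (3,2)_4 → 3² + 2² = 13
13 = (3,1)_4 → 3² + 1² = 10
10 = (2,2)_4 → 2² + 2² = 8
8 = (2,0)_4 → 2² + 0² = 4
4 = (1,0)_4 → 1² + 0² = 1  — reached 1.
That took 6 steps.

6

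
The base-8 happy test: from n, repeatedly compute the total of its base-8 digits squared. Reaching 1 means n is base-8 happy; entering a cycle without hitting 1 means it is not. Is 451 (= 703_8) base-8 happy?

not base-8 happy

451 = (7,0,3)_8 → 7² + 0² + 3² = 58
58 = (7,2)_8 → 7² + 2² = 53
53 = (6,5)_8 → 6² + 5² = 61
61 = (7,5)_8 → 7² + 5² = 74
74 = (1,1,2)_8 → 1² + 1² + 2² = 6
6 = (6)_8 → 6² = 36
36 = (4,4)_8 → 4² + 4² = 32
32 = (4,0)_8 → 4² + 0² = 16
16 = (2,0)_8 → 2² + 0² = 4
4 = (4)_8 → 4² = 16  — 16 already seen; the sequence cycles without reaching 1.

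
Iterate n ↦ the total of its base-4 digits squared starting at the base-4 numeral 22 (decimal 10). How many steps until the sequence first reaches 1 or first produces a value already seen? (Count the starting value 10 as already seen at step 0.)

3

10 = (2,2)_4 → 2² + 2² = 8
8 = (2,0)_4 → 2² + 0² = 4
4 = (1,0)_4 → 1² + 0² = 1  — reached 1.
That took 3 steps.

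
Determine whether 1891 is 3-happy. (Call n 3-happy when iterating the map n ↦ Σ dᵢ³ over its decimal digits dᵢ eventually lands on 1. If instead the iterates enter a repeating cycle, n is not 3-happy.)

3-happy

1891 → 1³ + 8³ + 9³ + 1³ = 1243
1243 → 1³ + 2³ + 4³ + 3³ = 100
100 → 1³ + 0³ + 0³ = 1  — reached 1.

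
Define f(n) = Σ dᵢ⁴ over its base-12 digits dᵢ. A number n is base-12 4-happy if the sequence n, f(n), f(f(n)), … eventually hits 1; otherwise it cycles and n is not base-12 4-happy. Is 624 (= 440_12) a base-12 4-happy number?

not base-12 4-happy

624 = (4,4,0)_12 → 4⁴ + 4⁴ + 0⁴ = 256 + 256 + 0 = 512
512 = (3,6,8)_12 → 3⁴ + 6⁴ + 8⁴ = 81 + 1296 + 4096 = 5473
5473 = (3,2,0,1)_12 → 3⁴ + 2⁴ + 0⁴ + 1⁴ = 81 + 16 + 0 + 1 = 98
98 = (8,2)_12 → 8⁴ + 2⁴ = 4096 + 16 = 4112
4112 = (2,4,6,8)_12 → 2⁴ + 4⁴ + 6⁴ + 8⁴ = 16 + 256 + 1296 + 4096 = 5664
5664 = (3,3,4,0)_12 → 3⁴ + 3⁴ + 4⁴ + 0⁴ = 81 + 81 + 256 + 0 = 418
418 = (2,10,10)_12 → 2⁴ + 10⁴ + 10⁴ = 16 + 10000 + 10000 = 20016
20016 = (11,7,0,0)_12 → 11⁴ + 7⁴ + 0⁴ + 0⁴ = 14641 + 2401 + 0 + 0 = 17042
17042 = (9,10,4,2)_12 → 9⁴ + 10⁴ + 4⁴ + 2⁴ = 6561 + 10000 + 256 + 16 = 16833
16833 = (9,8,10,9)_12 → 9⁴ + 8⁴ + 10⁴ + 9⁴ = 6561 + 4096 + 10000 + 6561 = 27218
27218 = (1,3,9,0,2)_12 → 1⁴ + 3⁴ + 9⁴ + 0⁴ + 2⁴ = 1 + 81 + 6561 + 0 + 16 = 6659
6659 = (3,10,2,11)_12 → 3⁴ + 10⁴ + 2⁴ + 11⁴ = 81 + 10000 + 16 + 14641 = 24738
24738 = (1,2,3,9,6)_12 → 1⁴ + 2⁴ + 3⁴ + 9⁴ + 6⁴ = 1 + 16 + 81 + 6561 + 1296 = 7955
7955 = (4,7,2,11)_12 → 4⁴ + 7⁴ + 2⁴ + 11⁴ = 256 + 2401 + 16 + 14641 = 17314
17314 = (10,0,2,10)_12 → 10⁴ + 0⁴ + 2⁴ + 10⁴ = 10000 + 0 + 16 + 10000 = 20016  — 20016 already seen; the sequence cycles without reaching 1.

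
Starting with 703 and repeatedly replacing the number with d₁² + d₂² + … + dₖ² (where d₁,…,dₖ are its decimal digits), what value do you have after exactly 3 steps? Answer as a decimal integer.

703 → 7² + 0² + 3² = 49 + 0 + 9 = 58
58 → 5² + 8² = 25 + 64 = 89
89 → 8² + 9² = 64 + 81 = 145

145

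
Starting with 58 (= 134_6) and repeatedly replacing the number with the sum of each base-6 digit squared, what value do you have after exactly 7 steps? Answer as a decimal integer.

58 = (1,3,4)_6 → 1² + 3² + 4² = 1 + 9 + 16 = 26
26 = (4,2)_6 → 4² + 2² = 16 + 4 = 20
20 = (3,2)_6 → 3² + 2² = 9 + 4 = 13
13 = (2,1)_6 → 2² + 1² = 4 + 1 = 5
5 = (5)_6 → 5² = 25
25 = (4,1)_6 → 4² + 1² = 16 + 1 = 17
17 = (2,5)_6 → 2² + 5² = 4 + 25 = 29

29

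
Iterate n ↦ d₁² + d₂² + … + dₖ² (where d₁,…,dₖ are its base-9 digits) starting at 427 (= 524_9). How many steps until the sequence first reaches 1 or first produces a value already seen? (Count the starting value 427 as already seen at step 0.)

427 = (5,2,4)_9 → 45
45 = (5,0)_9 → 25
25 = (2,7)_9 → 53
53 = (5,8)_9 → 89
89 = (1,0,8)_9 → 65
65 = (7,2)_9 → 53  — 53 repeats.
That took 6 steps.

6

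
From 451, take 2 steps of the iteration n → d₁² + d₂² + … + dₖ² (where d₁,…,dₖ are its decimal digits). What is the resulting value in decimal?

20

451 → 4² + 5² + 1² = 16 + 25 + 1 = 42
42 → 4² + 2² = 16 + 4 = 20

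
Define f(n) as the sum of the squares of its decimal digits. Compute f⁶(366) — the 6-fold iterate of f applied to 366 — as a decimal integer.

89

366 → 3² + 6² + 6² = 9 + 36 + 36 = 81
81 → 8² + 1² = 64 + 1 = 65
65 → 6² + 5² = 36 + 25 = 61
61 → 6² + 1² = 36 + 1 = 37
37 → 3² + 7² = 9 + 49 = 58
58 → 5² + 8² = 25 + 64 = 89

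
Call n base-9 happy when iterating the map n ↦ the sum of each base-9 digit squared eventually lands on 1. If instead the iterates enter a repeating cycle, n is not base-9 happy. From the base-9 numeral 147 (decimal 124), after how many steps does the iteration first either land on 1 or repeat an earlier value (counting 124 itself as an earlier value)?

124 = (1,4,7)_9 → 66
66 = (7,3)_9 → 58
58 = (6,4)_9 → 52
52 = (5,7)_9 → 74
74 = (8,2)_9 → 68
68 = (7,5)_9 → 74  — 74 repeats.
That took 6 steps.

6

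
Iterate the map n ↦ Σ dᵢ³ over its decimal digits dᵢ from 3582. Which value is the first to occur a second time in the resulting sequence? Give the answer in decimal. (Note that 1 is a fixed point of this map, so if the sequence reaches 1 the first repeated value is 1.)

3582 → 3³ + 5³ + 8³ + 2³ = 672
672 → 6³ + 7³ + 2³ = 567
567 → 5³ + 6³ + 7³ = 684
684 → 6³ + 8³ + 4³ = 792
792 → 7³ + 9³ + 2³ = 1080
1080 → 1³ + 0³ + 8³ + 0³ = 513
513 → 5³ + 1³ + 3³ = 153
153 → 1³ + 5³ + 3³ = 153  — 153 already appeared earlier.

153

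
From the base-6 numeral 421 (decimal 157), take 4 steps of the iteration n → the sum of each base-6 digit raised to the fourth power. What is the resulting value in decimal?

157 = (4,2,1)_6 → 4⁴ + 2⁴ + 1⁴ = 256 + 16 + 1 = 273
273 = (1,1,3,3)_6 → 1⁴ + 1⁴ + 3⁴ + 3⁴ = 1 + 1 + 81 + 81 = 164
164 = (4,3,2)_6 → 4⁴ + 3⁴ + 2⁴ = 256 + 81 + 16 = 353
353 = (1,3,4,5)_6 → 1⁴ + 3⁴ + 4⁴ + 5⁴ = 1 + 81 + 256 + 625 = 963

963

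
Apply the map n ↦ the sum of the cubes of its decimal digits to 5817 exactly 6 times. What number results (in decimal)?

5817 → 981
981 → 1242
1242 → 81
81 → 513
513 → 153
153 → 153

153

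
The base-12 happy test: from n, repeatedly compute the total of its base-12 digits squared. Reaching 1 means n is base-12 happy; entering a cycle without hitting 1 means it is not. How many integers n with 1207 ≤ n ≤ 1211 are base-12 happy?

1

1207: 1207 → 129 → 181 → 11 → 121 → 101 → 89 → 74 → 40 → 25 → 5 → 25  — not base-12 happy
1208: 1208 → 144 → 1  — base-12 happy
1209: 1209 → 161 → 27 → 13 → 2 → 4 → 16 → 17 → 26 → 8 → 64 → 41 → 34 → 104 → 128 → 164 → 66 → 61 → 26  — not base-12 happy
1210: 1210 → 180 → 10 → 100 → 80 → 100  — not base-12 happy
1211: 1211 → 201 → 98 → 68 → 89 → 74 → 40 → 25 → 5 → 25  — not base-12 happy
base-12 happy: 1208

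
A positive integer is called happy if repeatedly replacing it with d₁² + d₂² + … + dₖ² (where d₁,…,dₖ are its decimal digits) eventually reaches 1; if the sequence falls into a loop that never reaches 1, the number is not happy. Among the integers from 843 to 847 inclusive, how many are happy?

1

843: 843 → 89 → 145 → 42 → 20 → 4 → 16 → 37 → 58 → 89  (repeats 89)
844: 844 → 96 → 117 → 51 → 26 → 40 → 16 → 37 → 58 → 89 → 145 → 42 → 20 → 4 → 16  (repeats 16)
845: 845 → 105 → 26 → 40 → 16 → 37 → 58 → 89 → 145 → 42 → 20 → 4 → 16  (repeats 16)
846: 846 → 116 → 38 → 73 → 58 → 89 → 145 → 42 → 20 → 4 → 16 → 37 → 58  (repeats 58)
847: 847 → 129 → 86 → 100 → 1  (reaches 1)
happy: 847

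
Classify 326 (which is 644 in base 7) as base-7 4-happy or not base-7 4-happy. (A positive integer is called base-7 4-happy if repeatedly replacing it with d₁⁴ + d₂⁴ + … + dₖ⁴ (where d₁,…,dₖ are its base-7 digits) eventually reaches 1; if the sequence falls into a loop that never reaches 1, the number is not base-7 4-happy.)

not base-7 4-happy

326 = (6,4,4)_7 → 1808
1808 = (5,1,6,2)_7 → 1938
1938 = (5,4,3,6)_7 → 2258
2258 = (6,4,0,4)_7 → 1808  — 1808 already seen; the sequence cycles without reaching 1.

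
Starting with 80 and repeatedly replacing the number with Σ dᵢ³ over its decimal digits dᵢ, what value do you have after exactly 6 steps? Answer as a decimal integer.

80 → 8³ + 0³ = 512 + 0 = 512
512 → 5³ + 1³ + 2³ = 125 + 1 + 8 = 134
134 → 1³ + 3³ + 4³ = 1 + 27 + 64 = 92
92 → 9³ + 2³ = 729 + 8 = 737
737 → 7³ + 3³ + 7³ = 343 + 27 + 343 = 713
713 → 7³ + 1³ + 3³ = 343 + 1 + 27 = 371

371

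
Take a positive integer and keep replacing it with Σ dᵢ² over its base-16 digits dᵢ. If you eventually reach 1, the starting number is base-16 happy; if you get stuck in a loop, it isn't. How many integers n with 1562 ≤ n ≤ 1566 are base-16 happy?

2

1562: 1562 → 137 → 145 → 82 → 29 → 170 → 200 → 208 → 169 → 181 → 146 → 85 → 50 → 13 → 169  — not base-16 happy
1563: 1563 → 158 → 277 → 27 → 122 → 149 → 106 → 136 → 128 → 64 → 16 → 1  — base-16 happy
1564: 1564 → 181 → 146 → 85 → 50 → 13 → 169 → 181  — not base-16 happy
1565: 1565 → 206 → 340 → 42 → 104 → 100 → 52 → 25 → 82 → 29 → 170 → 200 → 208 → 169 → 181 → 146 → 85 → 50 → 13 → 169  — not base-16 happy
1566: 1566 → 233 → 277 → 27 → 122 → 149 → 106 → 136 → 128 → 64 → 16 → 1  — base-16 happy
base-16 happy: 1563, 1566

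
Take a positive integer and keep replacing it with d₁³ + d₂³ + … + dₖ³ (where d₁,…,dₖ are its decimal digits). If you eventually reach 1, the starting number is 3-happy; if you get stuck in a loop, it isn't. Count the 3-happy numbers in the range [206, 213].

206: 206 → 224 → 80 → 512 → 134 → 92 → 737 → 713 → 371 → 371  — not 3-happy
207: 207 → 351 → 153 → 153  — not 3-happy
208: 208 → 520 → 133 → 55 → 250 → 133  — not 3-happy
209: 209 → 737 → 713 → 371 → 371  — not 3-happy
210: 210 → 9 → 729 → 1080 → 513 → 153 → 153  — not 3-happy
211: 211 → 10 → 1  — 3-happy
212: 212 → 17 → 344 → 155 → 251 → 134 → 92 → 737 → 713 → 371 → 371  — not 3-happy
213: 213 → 36 → 243 → 99 → 1458 → 702 → 351 → 153 → 153  — not 3-happy
3-happy: 211

1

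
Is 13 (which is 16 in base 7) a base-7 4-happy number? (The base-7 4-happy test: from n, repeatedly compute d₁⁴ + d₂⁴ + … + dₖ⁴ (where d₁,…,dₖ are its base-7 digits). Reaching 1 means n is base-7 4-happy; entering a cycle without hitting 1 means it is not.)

not base-7 4-happy

13 = (1,6)_7 → 1⁴ + 6⁴ = 1 + 1296 = 1297
1297 = (3,5,3,2)_7 → 3⁴ + 5⁴ + 3⁴ + 2⁴ = 81 + 625 + 81 + 16 = 803
803 = (2,2,2,5)_7 → 2⁴ + 2⁴ + 2⁴ + 5⁴ = 16 + 16 + 16 + 625 = 673
673 = (1,6,5,1)_7 → 1⁴ + 6⁴ + 5⁴ + 1⁴ = 1 + 1296 + 625 + 1 = 1923
1923 = (5,4,1,5)_7 → 5⁴ + 4⁴ + 1⁴ + 5⁴ = 625 + 256 + 1 + 625 = 1507
1507 = (4,2,5,2)_7 → 4⁴ + 2⁴ + 5⁴ + 2⁴ = 256 + 16 + 625 + 16 = 913
913 = (2,4,4,3)_7 → 2⁴ + 4⁴ + 4⁴ + 3⁴ = 16 + 256 + 256 + 81 = 609
609 = (1,5,3,0)_7 → 1⁴ + 5⁴ + 3⁴ + 0⁴ = 1 + 625 + 81 + 0 = 707
707 = (2,0,3,0)_7 → 2⁴ + 0⁴ + 3⁴ + 0⁴ = 16 + 0 + 81 + 0 = 97
97 = (1,6,6)_7 → 1⁴ + 6⁴ + 6⁴ = 1 + 1296 + 1296 = 2593
2593 = (1,0,3,6,3)_7 → 1⁴ + 0⁴ + 3⁴ + 6⁴ + 3⁴ = 1 + 0 + 81 + 1296 + 81 = 1459
1459 = (4,1,5,3)_7 → 4⁴ + 1⁴ + 5⁴ + 3⁴ = 256 + 1 + 625 + 81 = 963
963 = (2,5,4,4)_7 → 2⁴ + 5⁴ + 4⁴ + 4⁴ = 16 + 625 + 256 + 256 = 1153
1153 = (3,2,3,5)_7 → 3⁴ + 2⁴ + 3⁴ + 5⁴ = 81 + 16 + 81 + 625 = 803  — 803 already seen; the sequence cycles without reaching 1.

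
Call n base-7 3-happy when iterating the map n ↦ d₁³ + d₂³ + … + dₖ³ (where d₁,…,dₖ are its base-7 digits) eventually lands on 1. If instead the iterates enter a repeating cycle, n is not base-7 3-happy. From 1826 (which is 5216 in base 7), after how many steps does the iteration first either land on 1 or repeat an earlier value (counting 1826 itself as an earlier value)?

1826 = (5,2,1,6)_7 → 350
350 = (1,0,1,0)_7 → 2
2 = (2)_7 → 8
8 = (1,1)_7 → 2  — 2 repeats.
That took 4 steps.

4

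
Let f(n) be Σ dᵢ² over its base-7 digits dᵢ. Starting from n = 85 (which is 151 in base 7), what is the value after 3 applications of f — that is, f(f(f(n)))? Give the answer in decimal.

85 = (1,5,1)_7 → 27
27 = (3,6)_7 → 45
45 = (6,3)_7 → 45

45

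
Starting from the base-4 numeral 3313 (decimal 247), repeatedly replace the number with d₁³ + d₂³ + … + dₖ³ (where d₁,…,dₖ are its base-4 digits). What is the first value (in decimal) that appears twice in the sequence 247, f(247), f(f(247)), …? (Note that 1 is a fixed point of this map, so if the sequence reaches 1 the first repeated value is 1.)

1

247 = (3,3,1,3)_4 → 3³ + 3³ + 1³ + 3³ = 27 + 27 + 1 + 27 = 82
82 = (1,1,0,2)_4 → 1³ + 1³ + 0³ + 2³ = 1 + 1 + 0 + 8 = 10
10 = (2,2)_4 → 2³ + 2³ = 8 + 8 = 16
16 = (1,0,0)_4 → 1³ + 0³ + 0³ = 1 + 0 + 0 = 1  — reached the fixed point 1.
1 → 1, so 1 is the first repeated value.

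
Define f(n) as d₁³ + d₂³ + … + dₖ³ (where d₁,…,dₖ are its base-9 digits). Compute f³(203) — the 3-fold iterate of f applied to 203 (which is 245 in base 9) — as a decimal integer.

775

203 = (2,4,5)_9 → 2³ + 4³ + 5³ = 197
197 = (2,3,8)_9 → 2³ + 3³ + 8³ = 547
547 = (6,6,7)_9 → 6³ + 6³ + 7³ = 775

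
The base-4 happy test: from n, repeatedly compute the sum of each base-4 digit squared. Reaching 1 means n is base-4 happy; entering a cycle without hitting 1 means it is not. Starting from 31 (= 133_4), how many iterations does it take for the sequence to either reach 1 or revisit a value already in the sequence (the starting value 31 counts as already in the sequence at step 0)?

5

31 = (1,3,3)_4 → 19
19 = (1,0,3)_4 → 10
10 = (2,2)_4 → 8
8 = (2,0)_4 → 4
4 = (1,0)_4 → 1  — reached 1.
That took 5 steps.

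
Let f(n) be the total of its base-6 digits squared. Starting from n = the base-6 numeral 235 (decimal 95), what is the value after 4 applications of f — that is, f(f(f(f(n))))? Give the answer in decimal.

95 = (2,3,5)_6 → 2² + 3² + 5² = 4 + 9 + 25 = 38
38 = (1,0,2)_6 → 1² + 0² + 2² = 1 + 0 + 4 = 5
5 = (5)_6 → 5² = 25
25 = (4,1)_6 → 4² + 1² = 16 + 1 = 17

17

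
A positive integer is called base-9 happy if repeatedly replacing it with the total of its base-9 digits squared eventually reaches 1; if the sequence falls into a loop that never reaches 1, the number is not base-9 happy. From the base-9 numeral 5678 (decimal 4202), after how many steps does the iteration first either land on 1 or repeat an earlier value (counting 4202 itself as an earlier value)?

4202 = (5,6,7,8)_9 → 5² + 6² + 7² + 8² = 25 + 36 + 49 + 64 = 174
174 = (2,1,3)_9 → 2² + 1² + 3² = 4 + 1 + 9 = 14
14 = (1,5)_9 → 1² + 5² = 1 + 25 = 26
26 = (2,8)_9 → 2² + 8² = 4 + 64 = 68
68 = (7,5)_9 → 7² + 5² = 49 + 25 = 74
74 = (8,2)_9 → 8² + 2² = 64 + 4 = 68  — 68 repeats.
That took 6 steps.

6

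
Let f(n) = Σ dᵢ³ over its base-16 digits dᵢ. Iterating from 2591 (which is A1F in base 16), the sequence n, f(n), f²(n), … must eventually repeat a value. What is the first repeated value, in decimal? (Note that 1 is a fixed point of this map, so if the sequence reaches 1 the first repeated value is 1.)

2591 = (10,1,15)_16 → 10³ + 1³ + 15³ = 4376
4376 = (1,1,1,8)_16 → 1³ + 1³ + 1³ + 8³ = 515
515 = (2,0,3)_16 → 2³ + 0³ + 3³ = 35
35 = (2,3)_16 → 2³ + 3³ = 35  — 35 already appeared earlier.

35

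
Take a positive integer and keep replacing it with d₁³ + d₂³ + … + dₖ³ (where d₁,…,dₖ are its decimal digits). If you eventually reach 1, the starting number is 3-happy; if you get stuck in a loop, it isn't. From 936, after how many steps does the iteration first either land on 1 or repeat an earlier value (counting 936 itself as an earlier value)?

5

936 → 9³ + 3³ + 6³ = 729 + 27 + 216 = 972
972 → 9³ + 7³ + 2³ = 729 + 343 + 8 = 1080
1080 → 1³ + 0³ + 8³ + 0³ = 1 + 0 + 512 + 0 = 513
513 → 5³ + 1³ + 3³ = 125 + 1 + 27 = 153
153 → 1³ + 5³ + 3³ = 1 + 125 + 27 = 153  — 153 repeats.
That took 5 steps.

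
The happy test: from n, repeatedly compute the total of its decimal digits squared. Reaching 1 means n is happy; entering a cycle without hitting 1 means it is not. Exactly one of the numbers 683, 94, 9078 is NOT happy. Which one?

9078

683: 683 → 109 → 82 → 68 → 100 → 1  — reaches 1 (happy)
94: 94 → 97 → 130 → 10 → 1  — reaches 1 (happy)
9078: 9078 → 194 → 98 → 145 → 42 → 20 → 4 → 16 → 37 → 58 → 89 → 145  — repeats 145 (not happy)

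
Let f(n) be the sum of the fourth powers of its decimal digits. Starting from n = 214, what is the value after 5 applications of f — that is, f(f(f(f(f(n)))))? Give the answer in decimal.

6725

214 → 2⁴ + 1⁴ + 4⁴ = 273
273 → 2⁴ + 7⁴ + 3⁴ = 2498
2498 → 2⁴ + 4⁴ + 9⁴ + 8⁴ = 10929
10929 → 1⁴ + 0⁴ + 9⁴ + 2⁴ + 9⁴ = 13139
13139 → 1⁴ + 3⁴ + 1⁴ + 3⁴ + 9⁴ = 6725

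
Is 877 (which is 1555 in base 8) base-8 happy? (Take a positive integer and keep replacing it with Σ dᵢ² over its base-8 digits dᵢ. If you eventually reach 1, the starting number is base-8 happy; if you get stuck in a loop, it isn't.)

877 = (1,5,5,5)_8 → 1² + 5² + 5² + 5² = 76
76 = (1,1,4)_8 → 1² + 1² + 4² = 18
18 = (2,2)_8 → 2² + 2² = 8
8 = (1,0)_8 → 1² + 0² = 1  — reached 1.

base-8 happy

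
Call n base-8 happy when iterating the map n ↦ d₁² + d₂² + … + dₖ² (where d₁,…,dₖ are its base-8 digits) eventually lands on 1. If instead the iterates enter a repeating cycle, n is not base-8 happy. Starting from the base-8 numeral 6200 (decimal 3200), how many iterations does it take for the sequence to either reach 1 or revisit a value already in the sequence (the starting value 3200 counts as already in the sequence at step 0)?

3200 = (6,2,0,0)_8 → 6² + 2² + 0² + 0² = 36 + 4 + 0 + 0 = 40
40 = (5,0)_8 → 5² + 0² = 25 + 0 = 25
25 = (3,1)_8 → 3² + 1² = 9 + 1 = 10
10 = (1,2)_8 → 1² + 2² = 1 + 4 = 5
5 = (5)_8 → 5² = 25  — 25 repeats.
That took 5 steps.

5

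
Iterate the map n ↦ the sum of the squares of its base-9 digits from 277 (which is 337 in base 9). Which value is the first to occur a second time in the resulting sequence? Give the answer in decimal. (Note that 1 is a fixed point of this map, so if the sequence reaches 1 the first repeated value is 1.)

277 = (3,3,7)_9 → 3² + 3² + 7² = 67
67 = (7,4)_9 → 7² + 4² = 65
65 = (7,2)_9 → 7² + 2² = 53
53 = (5,8)_9 → 5² + 8² = 89
89 = (1,0,8)_9 → 1² + 0² + 8² = 65  — 65 already appeared earlier.

65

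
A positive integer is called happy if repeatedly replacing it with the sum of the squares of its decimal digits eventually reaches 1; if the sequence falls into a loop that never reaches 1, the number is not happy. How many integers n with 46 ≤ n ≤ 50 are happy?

1

46: 46 → 52 → 29 → 85 → 89 → 145 → 42 → 20 → 4 → 16 → 37 → 58 → 89  — not happy
47: 47 → 65 → 61 → 37 → 58 → 89 → 145 → 42 → 20 → 4 → 16 → 37  — not happy
48: 48 → 80 → 64 → 52 → 29 → 85 → 89 → 145 → 42 → 20 → 4 → 16 → 37 → 58 → 89  — not happy
49: 49 → 97 → 130 → 10 → 1  — happy
50: 50 → 25 → 29 → 85 → 89 → 145 → 42 → 20 → 4 → 16 → 37 → 58 → 89  — not happy
happy: 49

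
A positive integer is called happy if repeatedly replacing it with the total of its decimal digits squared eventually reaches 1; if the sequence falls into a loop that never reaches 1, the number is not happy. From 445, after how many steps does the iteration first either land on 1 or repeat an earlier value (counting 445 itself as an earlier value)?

445 → 4² + 4² + 5² = 16 + 16 + 25 = 57
57 → 5² + 7² = 25 + 49 = 74
74 → 7² + 4² = 49 + 16 = 65
65 → 6² + 5² = 36 + 25 = 61
61 → 6² + 1² = 36 + 1 = 37
37 → 3² + 7² = 9 + 49 = 58
58 → 5² + 8² = 25 + 64 = 89
89 → 8² + 9² = 64 + 81 = 145
145 → 1² + 4² + 5² = 1 + 16 + 25 = 42
42 → 4² + 2² = 16 + 4 = 20
20 → 2² + 0² = 4 + 0 = 4
4 → 4² = 16
16 → 1² + 6² = 1 + 36 = 37  — 37 repeats.
That took 13 steps.

13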